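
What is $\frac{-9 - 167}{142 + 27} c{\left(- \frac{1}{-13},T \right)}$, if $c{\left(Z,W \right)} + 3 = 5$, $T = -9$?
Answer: $- \frac{352}{169} \approx -2.0828$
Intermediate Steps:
$c{\left(Z,W \right)} = 2$ ($c{\left(Z,W \right)} = -3 + 5 = 2$)
$\frac{-9 - 167}{142 + 27} c{\left(- \frac{1}{-13},T \right)} = \frac{-9 - 167}{142 + 27} \cdot 2 = - \frac{176}{169} \cdot 2 = \left(-176\right) \frac{1}{169} \cdot 2 = \left(- \frac{176}{169}\right) 2 = - \frac{352}{169}$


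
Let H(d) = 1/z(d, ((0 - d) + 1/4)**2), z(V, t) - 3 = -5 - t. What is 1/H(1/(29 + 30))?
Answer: -114417/55696 ≈ -2.0543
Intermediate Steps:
z(V, t) = -2 - t (z(V, t) = 3 + (-5 - t) = -2 - t)
H(d) = 1/(-2 - (1/4 - d)**2) (H(d) = 1/(-2 - ((0 - d) + 1/4)**2) = 1/(-2 - (-d + 1/4)**2) = 1/(-2 - (1/4 - d)**2))
1/H(1/(29 + 30)) = 1/(-16/(32 + (-1 + 4/(29 + 30))**2)) = 1/(-16/(32 + (-1 + 4/59)**2)) = 1/(-16/(32 + (-55/59)**2)) = 1/(-16/(32 + 3025/3481)) = 1/(-16/114417/3481) = 1/(-16*3481/114417) = 1/(-55696/114417) = -114417/55696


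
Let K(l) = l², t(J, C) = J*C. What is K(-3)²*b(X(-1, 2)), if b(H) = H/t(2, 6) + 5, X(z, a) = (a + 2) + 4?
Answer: 459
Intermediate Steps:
t(J, C) = C*J
X(z, a) = 6 + a (X(z, a) = (2 + a) + 4 = 6 + a)
b(H) = 5 + H/12 (b(H) = H/((6*2)) + 5 = H/12 + 5 = 5 + H/12)
K(-3)²*b(X(-1, 2)) = ((-3)²)²*(5 + (6 + 2)/12) = 9²*(5 + (1/12)*8) = 81*(5 + ⅔) = 81*(17/3) = 459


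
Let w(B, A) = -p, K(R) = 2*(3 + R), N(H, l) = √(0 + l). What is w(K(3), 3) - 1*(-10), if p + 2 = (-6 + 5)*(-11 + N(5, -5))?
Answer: 1 + I*√5 ≈ 1.0 + 2.2361*I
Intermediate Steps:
N(H, l) = √l
K(R) = 6 + 2*R
p = 9 - I*√5 (p = -2 + (-6 + 5)*(-11 + √(-5)) = -2 - (-11 + I*√5) = -2 + (11 - I*√5) = 9 - I*√5 ≈ 9.0 - 2.2361*I)
w(B, A) = -9 + I*√5 (w(B, A) = -(9 - I*√5) = -9 + I*√5)
w(K(3), 3) - 1*(-10) = (-9 + I*√5) - 1*(-10) = (-9 + I*√5) + 10 = 1 + I*√5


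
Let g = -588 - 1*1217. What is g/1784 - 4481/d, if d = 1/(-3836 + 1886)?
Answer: 15588500995/1784 ≈ 8.7380e+6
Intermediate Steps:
d = -1/1950 (d = 1/(-1950) = -1/1950 ≈ -0.00051282)
g = -1805 (g = -588 - 1217 = -1805)
g/1784 - 4481/d = -1805/1784 - 4481/(-1/1950) = -1805*1/1784 - 4481*(-1950) = -1805/1784 + 8737950 = 15588500995/1784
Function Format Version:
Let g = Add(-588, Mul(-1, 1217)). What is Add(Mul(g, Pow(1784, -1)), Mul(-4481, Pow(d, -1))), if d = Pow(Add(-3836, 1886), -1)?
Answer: Rational(15588500995, 1784) ≈ 8.7380e+6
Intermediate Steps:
d = Rational(-1, 1950) (d = Pow(-1950, -1) = Rational(-1, 1950) ≈ -0.00051282)
g = -1805 (g = Add(-588, -1217) = -1805)
Add(Mul(g, Pow(1784, -1)), Mul(-4481, Pow(d, -1))) = Add(Mul(-1805, Pow(1784, -1)), Mul(-4481, Pow(Rational(-1, 1950), -1))) = Add(Mul(-1805, Rational(1, 1784)), Mul(-4481, -1950)) = Add(Rational(-1805, 1784), 8737950) = Rational(15588500995, 1784)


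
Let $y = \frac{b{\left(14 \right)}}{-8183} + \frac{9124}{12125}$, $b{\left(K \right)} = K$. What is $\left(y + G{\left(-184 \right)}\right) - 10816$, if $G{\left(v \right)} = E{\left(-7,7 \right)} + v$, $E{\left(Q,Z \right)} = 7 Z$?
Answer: $- \frac{155210201169}{14174125} \approx -10950.0$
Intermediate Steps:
$G{\left(v \right)} = 49 + v$ ($G{\left(v \right)} = 7 \cdot 7 + v = 49 + v$)
$y = \frac{10641706}{14174125}$ ($y = \frac{14}{-8183} + \frac{9124}{12125} = 14 \left(- \frac{1}{8183}\right) + 9124 \cdot \frac{1}{12125} = - \frac{2}{1169} + \frac{9124}{12125} = \frac{10641706}{14174125} \approx 0.75078$)
$\left(y + G{\left(-184 \right)}\right) - 10816 = \left(\frac{10641706}{14174125} + \left(49 - 184\right)\right) - 10816 = \left(\frac{10641706}{14174125} - 135\right) - 10816 = - \frac{1902865169}{14174125} - 10816 = - \frac{155210201169}{14174125}$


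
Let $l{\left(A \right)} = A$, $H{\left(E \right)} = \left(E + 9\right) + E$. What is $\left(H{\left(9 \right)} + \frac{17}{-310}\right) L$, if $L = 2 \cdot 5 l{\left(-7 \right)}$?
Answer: $- \frac{58471}{31} \approx -1886.2$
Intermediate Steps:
$H{\left(E \right)} = 9 + 2 E$ ($H{\left(E \right)} = \left(9 + E\right) + E = 9 + 2 E$)
$L = -70$ ($L = 2 \cdot 5 \left(-7\right) = 10 \left(-7\right) = -70$)
$\left(H{\left(9 \right)} + \frac{17}{-310}\right) L = \left(\left(9 + 2 \cdot 9\right) + \frac{17}{-310}\right) \left(-70\right) = \left(\left(9 + 18\right) + 17 \left(- \frac{1}{310}\right)\right) \left(-70\right) = \left(27 - \frac{17}{310}\right) \left(-70\right) = \frac{8353}{310} \left(-70\right) = - \frac{58471}{31}$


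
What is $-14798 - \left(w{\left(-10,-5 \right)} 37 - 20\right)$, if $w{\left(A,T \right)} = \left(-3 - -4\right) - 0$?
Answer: $-14815$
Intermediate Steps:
$w{\left(A,T \right)} = 1$ ($w{\left(A,T \right)} = \left(-3 + 4\right) + 0 = 1 + 0 = 1$)
$-14798 - \left(w{\left(-10,-5 \right)} 37 - 20\right) = -14798 - \left(1 \cdot 37 - 20\right) = -14798 - \left(37 - 20\right) = -14798 - 17 = -14815$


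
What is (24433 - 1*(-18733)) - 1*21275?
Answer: 21891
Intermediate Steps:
(24433 - 1*(-18733)) - 1*21275 = (24433 + 18733) - 21275 = 43166 - 21275 = 21891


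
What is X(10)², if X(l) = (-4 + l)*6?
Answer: 1296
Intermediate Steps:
X(l) = -24 + 6*l
X(10)² = (-24 + 6*10)² = (-24 + 60)² = 36² = 1296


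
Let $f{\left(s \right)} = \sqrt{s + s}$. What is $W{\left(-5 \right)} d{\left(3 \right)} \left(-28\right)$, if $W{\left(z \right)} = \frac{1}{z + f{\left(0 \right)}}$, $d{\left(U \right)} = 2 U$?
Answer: $\frac{168}{5} \approx 33.6$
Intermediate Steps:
$f{\left(s \right)} = \sqrt{2} \sqrt{s}$ ($f{\left(s \right)} = \sqrt{2 s} = \sqrt{2} \sqrt{s}$)
$W{\left(z \right)} = \frac{1}{z}$ ($W{\left(z \right)} = \frac{1}{z + \sqrt{2} \sqrt{0}} = \frac{1}{z + \sqrt{2} \cdot 0} = \frac{1}{z + 0} = \frac{1}{z}$)
$W{\left(-5 \right)} d{\left(3 \right)} \left(-28\right) = \frac{2 \cdot 3}{-5} \left(-28\right) = \left(- \frac{1}{5}\right) 6 \left(-28\right) = \left(- \frac{6}{5}\right) \left(-28\right) = \frac{168}{5}$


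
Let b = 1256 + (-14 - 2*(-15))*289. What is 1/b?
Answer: 1/5880 ≈ 0.00017007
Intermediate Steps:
b = 5880 (b = 1256 + (-14 + 30)*289 = 1256 + 16*289 = 1256 + 4624 = 5880)
1/b = 1/5880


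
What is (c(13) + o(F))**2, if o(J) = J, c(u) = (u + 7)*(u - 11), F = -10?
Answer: 900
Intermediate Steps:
c(u) = (-11 + u)*(7 + u) (c(u) = (7 + u)*(-11 + u) = (-11 + u)*(7 + u))
(c(13) + o(F))**2 = ((-77 + 13**2 - 4*13) - 10)**2 = ((-77 + 169 - 52) - 10)**2 = (40 - 10)**2 = 30**2 = 900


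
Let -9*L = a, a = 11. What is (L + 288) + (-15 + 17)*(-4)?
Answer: 2509/9 ≈ 278.78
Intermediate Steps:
L = -11/9 (L = -⅑*11 = -11/9 ≈ -1.2222)
(L + 288) + (-15 + 17)*(-4) = (-11/9 + 288) + (-15 + 17)*(-4) = 2581/9 + 2*(-4) = 2581/9 - 8 = 2509/9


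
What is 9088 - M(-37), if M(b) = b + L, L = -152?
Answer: 9277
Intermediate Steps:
M(b) = -152 + b (M(b) = b - 152 = -152 + b)
9088 - M(-37) = 9088 - (-152 - 37) = 9088 - 1*(-189) = 9088 + 189 = 9277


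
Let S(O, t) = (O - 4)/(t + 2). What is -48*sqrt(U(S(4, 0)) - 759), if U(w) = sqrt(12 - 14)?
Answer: -48*sqrt(-759 + I*sqrt(2)) ≈ -1.232 - 1322.4*I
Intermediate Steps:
S(O, t) = (-4 + O)/(2 + t)
U(w) = I*sqrt(2) (U(w) = sqrt(-2) = I*sqrt(2))
-48*sqrt(U(S(4, 0)) - 759) = -48*sqrt(I*sqrt(2) - 759) = -48*sqrt(-759 + I*sqrt(2))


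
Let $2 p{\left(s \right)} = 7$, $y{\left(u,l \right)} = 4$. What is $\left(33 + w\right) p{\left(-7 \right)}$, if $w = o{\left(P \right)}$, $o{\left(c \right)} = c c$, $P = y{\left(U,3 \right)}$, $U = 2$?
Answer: $\frac{343}{2} \approx 171.5$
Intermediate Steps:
$P = 4$
$o{\left(c \right)} = c^{2}$
$p{\left(s \right)} = \frac{7}{2}$ ($p{\left(s \right)} = \frac{1}{2} \cdot 7 = \frac{7}{2}$)
$w = 16$ ($w = 4^{2} = 16$)
$\left(33 + w\right) p{\left(-7 \right)} = \left(33 + 16\right) \frac{7}{2} = 49 \cdot \frac{7}{2} = \frac{343}{2}$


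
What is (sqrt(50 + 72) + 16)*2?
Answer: 32 + 2*sqrt(122) ≈ 54.091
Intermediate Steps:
(sqrt(50 + 72) + 16)*2 = (sqrt(122) + 16)*2 = (16 + sqrt(122))*2 = 32 + 2*sqrt(122)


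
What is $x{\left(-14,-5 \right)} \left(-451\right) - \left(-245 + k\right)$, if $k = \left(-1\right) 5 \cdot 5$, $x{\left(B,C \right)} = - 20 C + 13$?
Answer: $-50693$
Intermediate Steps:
$x{\left(B,C \right)} = 13 - 20 C$
$k = -25$ ($k = \left(-5\right) 5 = -25$)
$x{\left(-14,-5 \right)} \left(-451\right) - \left(-245 + k\right) = \left(13 - -100\right) \left(-451\right) + \left(245 - -25\right) = \left(13 + 100\right) \left(-451\right) + \left(245 + 25\right) = 113 \left(-451\right) + 270 = -50963 + 270 = -50693$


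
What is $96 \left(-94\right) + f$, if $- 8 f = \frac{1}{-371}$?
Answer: $- \frac{26783231}{2968} \approx -9024.0$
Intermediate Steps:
$f = \frac{1}{2968}$ ($f = - \frac{1}{8 \left(-371\right)} = \left(- \frac{1}{8}\right) \left(- \frac{1}{371}\right) = \frac{1}{2968} \approx 0.00033693$)
$96 \left(-94\right) + f = 96 \left(-94\right) + \frac{1}{2968} = -9024 + \frac{1}{2968} = - \frac{26783231}{2968}$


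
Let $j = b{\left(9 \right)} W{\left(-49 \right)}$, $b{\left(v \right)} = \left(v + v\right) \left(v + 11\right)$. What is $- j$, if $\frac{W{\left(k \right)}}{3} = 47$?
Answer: $-50760$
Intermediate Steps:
$b{\left(v \right)} = 2 v \left(11 + v\right)$
$W{\left(k \right)} = 141$ ($W{\left(k \right)} = 3 \cdot 47 = 141$)
$j = 50760$ ($j = 2 \cdot 9 \left(11 + 9\right) 141 = 2 \cdot 9 \cdot 20 \cdot 141 = 360 \cdot 141 = 50760$)
$- j = \left(-1\right) 50760 = -50760$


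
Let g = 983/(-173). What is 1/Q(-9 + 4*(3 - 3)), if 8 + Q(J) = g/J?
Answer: -1557/11473 ≈ -0.13571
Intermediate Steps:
g = -983/173 (g = 983*(-1/173) = -983/173 ≈ -5.6821)
Q(J) = -8 - 983/(173*J)
1/Q(-9 + 4*(3 - 3)) = 1/(-8 - 983/(173*(-9 + 4*(3 - 3)))) = 1/(-8 - 983/(173*(-9 + 4*0))) = 1/(-8 - 983/(173*(-9 + 0))) = 1/(-8 - 983/173/(-9)) = 1/(-8 - 983/173*(-⅑)) = 1/(-8 + 983/1557) = 1/(-11473/1557) = -1557/11473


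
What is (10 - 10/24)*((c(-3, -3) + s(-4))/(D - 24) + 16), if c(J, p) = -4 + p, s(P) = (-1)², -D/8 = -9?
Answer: 14605/96 ≈ 152.14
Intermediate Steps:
D = 72 (D = -8*(-9) = 72)
s(P) = 1
(10 - 10/24)*((c(-3, -3) + s(-4))/(D - 24) + 16) = (10 - 10/24)*(((-4 - 3) + 1)/(72 - 24) + 16) = (10 - 10/24)*((-7 + 1)/48 + 16) = (10 - 1*5/12)*(-6*1/48 + 16) = (10 - 5/12)*(-⅛ + 16) = (115/12)*(127/8) = 14605/96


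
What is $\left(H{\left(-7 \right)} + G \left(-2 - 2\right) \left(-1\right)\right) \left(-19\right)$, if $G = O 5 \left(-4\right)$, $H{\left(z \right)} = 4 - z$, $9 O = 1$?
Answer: $- \frac{361}{9} \approx -40.111$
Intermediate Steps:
$O = \frac{1}{9}$ ($O = \frac{1}{9} \cdot 1 = \frac{1}{9} \approx 0.11111$)
$G = - \frac{20}{9}$ ($G = \frac{1}{9} \cdot 5 \left(-4\right) = \frac{5}{9} \left(-4\right) = - \frac{20}{9} \approx -2.2222$)
$\left(H{\left(-7 \right)} + G \left(-2 - 2\right) \left(-1\right)\right) \left(-19\right) = \left(\left(4 - -7\right) + - \frac{20 \left(-2 - 2\right)}{9} \left(-1\right)\right) \left(-19\right) = \left(\left(4 + 7\right) + \left(- \frac{20}{9}\right) \left(-4\right) \left(-1\right)\right) \left(-19\right) = \left(11 + \frac{80}{9} \left(-1\right)\right) \left(-19\right) = \left(11 - \frac{80}{9}\right) \left(-19\right) = \frac{19}{9} \left(-19\right) = - \frac{361}{9}$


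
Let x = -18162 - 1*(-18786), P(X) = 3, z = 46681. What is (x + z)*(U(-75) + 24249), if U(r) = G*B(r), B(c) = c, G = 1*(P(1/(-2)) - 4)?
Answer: 1150646820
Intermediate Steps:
x = 624 (x = -18162 + 18786 = 624)
G = -1 (G = 1*(3 - 4) = 1*(-1) = -1)
U(r) = -r
(x + z)*(U(-75) + 24249) = (624 + 46681)*(-1*(-75) + 24249) = 47305*(75 + 24249) = 47305*24324 = 1150646820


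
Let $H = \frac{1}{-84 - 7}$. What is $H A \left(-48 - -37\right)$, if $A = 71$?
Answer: $\frac{781}{91} \approx 8.5824$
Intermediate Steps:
$H = - \frac{1}{91}$ ($H = \frac{1}{-91} = - \frac{1}{91} \approx -0.010989$)
$H A \left(-48 - -37\right) = \left(- \frac{1}{91}\right) 71 \left(-48 - -37\right) = - \frac{71 \left(-48 + 37\right)}{91} = \left(- \frac{71}{91}\right) \left(-11\right) = \frac{781}{91}$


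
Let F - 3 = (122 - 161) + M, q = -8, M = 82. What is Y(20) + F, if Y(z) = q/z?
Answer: 228/5 ≈ 45.600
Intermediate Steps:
F = 46 (F = 3 + ((122 - 161) + 82) = 3 + (-39 + 82) = 3 + 43 = 46)
Y(z) = -8/z
Y(20) + F = -8/20 + 46 = -8*1/20 + 46 = -2/5 + 46 = 228/5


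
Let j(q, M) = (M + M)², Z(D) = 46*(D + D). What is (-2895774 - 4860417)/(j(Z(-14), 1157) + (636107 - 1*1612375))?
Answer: -7756191/4378328 ≈ -1.7715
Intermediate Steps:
Z(D) = 92*D (Z(D) = 46*(2*D) = 92*D)
j(q, M) = 4*M² (j(q, M) = (2*M)² = 4*M²)
(-2895774 - 4860417)/(j(Z(-14), 1157) + (636107 - 1*1612375)) = (-2895774 - 4860417)/(4*1157² + (636107 - 1*1612375)) = -7756191/(4*1338649 + (636107 - 1612375)) = -7756191/(5354596 - 976268) = -7756191/4378328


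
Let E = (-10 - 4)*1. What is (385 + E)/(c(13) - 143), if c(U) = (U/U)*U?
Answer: -371/130 ≈ -2.8538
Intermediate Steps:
c(U) = U (c(U) = 1*U = U)
E = -14 (E = -14*1 = -14)
(385 + E)/(c(13) - 143) = (385 - 14)/(13 - 143) = 371/(-130) = 371*(-1/130) = -371/130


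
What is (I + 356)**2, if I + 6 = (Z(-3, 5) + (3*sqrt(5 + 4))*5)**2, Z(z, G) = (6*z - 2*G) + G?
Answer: 695556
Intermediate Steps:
Z(z, G) = -G + 6*z (Z(z, G) = (-2*G + 6*z) + G = -G + 6*z)
I = 478 (I = -6 + ((-1*5 + 6*(-3)) + (3*sqrt(5 + 4))*5)**2 = -6 + ((-5 - 18) + (3*sqrt(9))*5)**2 = -6 + (-23 + (3*3)*5)**2 = -6 + (-23 + 9*5)**2 = -6 + (-23 + 45)**2 = -6 + 22**2 = -6 + 484 = 478)
(I + 356)**2 = (478 + 356)**2 = 834**2 = 695556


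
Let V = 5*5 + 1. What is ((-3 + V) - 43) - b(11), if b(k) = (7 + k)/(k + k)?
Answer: -229/11 ≈ -20.818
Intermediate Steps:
b(k) = (7 + k)/(2*k) (b(k) = (7 + k)/((2*k)) = (7 + k)*(1/(2*k)) = (7 + k)/(2*k))
V = 26 (V = 25 + 1 = 26)
((-3 + V) - 43) - b(11) = ((-3 + 26) - 43) - (7 + 11)/(2*11) = (23 - 43) - 18/(2*11) = -20 - 1*9/11 = -20 - 9/11 = -229/11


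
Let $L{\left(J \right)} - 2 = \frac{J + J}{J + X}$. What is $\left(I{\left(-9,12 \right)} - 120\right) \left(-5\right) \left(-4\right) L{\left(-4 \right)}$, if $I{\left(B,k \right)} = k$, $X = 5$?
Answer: $12960$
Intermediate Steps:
$L{\left(J \right)} = 2 + \frac{2 J}{5 + J}$ ($L{\left(J \right)} = 2 + \frac{J + J}{J + 5} = 2 + \frac{2 J}{5 + J}$)
$\left(I{\left(-9,12 \right)} - 120\right) \left(-5\right) \left(-4\right) L{\left(-4 \right)} = \left(12 - 120\right) \left(-5\right) \left(-4\right) \frac{2 \left(5 + 2 \left(-4\right)\right)}{5 - 4} = - 108 \cdot 20 \frac{2 \left(5 - 8\right)}{1} = - 108 \cdot 20 \cdot 2 \cdot 1 \left(-3\right) = - 108 \cdot 20 \left(-6\right) = \left(-108\right) \left(-120\right) = 12960$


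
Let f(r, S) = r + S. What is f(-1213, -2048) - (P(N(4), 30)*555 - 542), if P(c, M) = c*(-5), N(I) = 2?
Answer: 2831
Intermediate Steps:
f(r, S) = S + r
P(c, M) = -5*c
f(-1213, -2048) - (P(N(4), 30)*555 - 542) = (-2048 - 1213) - (-5*2*555 - 542) = -3261 - (-10*555 - 542) = -3261 - (-5550 - 542) = -3261 - 1*(-6092) = -3261 + 6092 = 2831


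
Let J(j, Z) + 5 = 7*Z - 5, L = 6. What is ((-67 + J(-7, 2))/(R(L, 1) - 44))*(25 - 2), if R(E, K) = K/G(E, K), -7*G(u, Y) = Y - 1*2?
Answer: 1449/37 ≈ 39.162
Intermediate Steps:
G(u, Y) = 2/7 - Y/7 (G(u, Y) = -(Y - 1*2)/7 = -(Y - 2)/7 = -(-2 + Y)/7 = 2/7 - Y/7)
R(E, K) = K/(2/7 - K/7)
J(j, Z) = -10 + 7*Z (J(j, Z) = -5 + (7*Z - 5) = -5 + (-5 + 7*Z) = -10 + 7*Z)
((-67 + J(-7, 2))/(R(L, 1) - 44))*(25 - 2) = ((-67 + (-10 + 7*2))/(-7*1/(-2 + 1) - 44))*(25 - 2) = ((-67 + (-10 + 14))/(-7*1/(-1) - 44))*23 = ((-67 + 4)/(-7*1*(-1) - 44))*23 = -63/(7 - 44)*23 = -63/(-37)*23 = -63*(-1/37)*23 = (63/37)*23 = 1449/37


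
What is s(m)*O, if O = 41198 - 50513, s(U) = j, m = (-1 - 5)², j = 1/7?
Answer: -9315/7 ≈ -1330.7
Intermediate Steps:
j = ⅐ (j = 1*(⅐) = ⅐ ≈ 0.14286)
m = 36 (m = (-6)² = 36)
s(U) = ⅐
O = -9315
s(m)*O = (⅐)*(-9315) = -9315/7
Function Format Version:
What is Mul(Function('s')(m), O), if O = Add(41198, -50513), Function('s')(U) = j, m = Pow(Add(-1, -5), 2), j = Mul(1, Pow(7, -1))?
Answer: Rational(-9315, 7) ≈ -1330.7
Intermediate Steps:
j = Rational(1, 7) (j = Mul(1, Rational(1, 7)) = Rational(1, 7) ≈ 0.14286)
m = 36 (m = Pow(-6, 2) = 36)
Function('s')(U) = Rational(1, 7)
O = -9315
Mul(Function('s')(m), O) = Mul(Rational(1, 7), -9315) = Rational(-9315, 7)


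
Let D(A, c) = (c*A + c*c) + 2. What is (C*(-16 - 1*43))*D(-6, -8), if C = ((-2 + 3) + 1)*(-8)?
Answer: 107616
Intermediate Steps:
D(A, c) = 2 + c² + A*c (D(A, c) = (A*c + c²) + 2 = (c² + A*c) + 2 = 2 + c² + A*c)
C = -16 (C = (1 + 1)*(-8) = 2*(-8) = -16)
(C*(-16 - 1*43))*D(-6, -8) = (-16*(-16 - 1*43))*(2 + (-8)² - 6*(-8)) = (-16*(-16 - 43))*(2 + 64 + 48) = -16*(-59)*114 = 944*114 = 107616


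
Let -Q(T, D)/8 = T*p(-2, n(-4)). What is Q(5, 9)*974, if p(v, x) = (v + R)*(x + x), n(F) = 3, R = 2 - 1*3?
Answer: 701280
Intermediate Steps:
R = -1 (R = 2 - 3 = -1)
p(v, x) = 2*x*(-1 + v) (p(v, x) = (v - 1)*(x + x) = (-1 + v)*(2*x) = 2*x*(-1 + v))
Q(T, D) = 144*T (Q(T, D) = -8*T*2*3*(-1 - 2) = -8*T*2*3*(-3) = -8*T*(-18) = -(-144)*T = 144*T)
Q(5, 9)*974 = (144*5)*974 = 720*974 = 701280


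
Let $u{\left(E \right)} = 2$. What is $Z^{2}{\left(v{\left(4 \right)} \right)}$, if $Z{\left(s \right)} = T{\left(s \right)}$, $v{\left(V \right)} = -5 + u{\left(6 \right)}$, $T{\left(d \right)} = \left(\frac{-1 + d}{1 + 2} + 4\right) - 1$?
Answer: $\frac{25}{9} \approx 2.7778$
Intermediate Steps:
$T{\left(d \right)} = \frac{8}{3} + \frac{d}{3}$ ($T{\left(d \right)} = \left(\frac{-1 + d}{3} + 4\right) - 1 = \left(\left(-1 + d\right) \frac{1}{3} + 4\right) - 1 = \left(\left(- \frac{1}{3} + \frac{d}{3}\right) + 4\right) - 1 = \left(\frac{11}{3} + \frac{d}{3}\right) - 1 = \frac{8}{3} + \frac{d}{3}$)
$v{\left(V \right)} = -3$ ($v{\left(V \right)} = -5 + 2 = -3$)
$Z{\left(s \right)} = \frac{8}{3} + \frac{s}{3}$
$Z^{2}{\left(v{\left(4 \right)} \right)} = \left(\frac{8}{3} + \frac{1}{3} \left(-3\right)\right)^{2} = \left(\frac{8}{3} - 1\right)^{2} = \left(\frac{5}{3}\right)^{2} = \frac{25}{9}$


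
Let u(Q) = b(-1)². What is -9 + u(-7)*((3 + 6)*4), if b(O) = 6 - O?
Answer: 1755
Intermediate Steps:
u(Q) = 49 (u(Q) = (6 - 1*(-1))² = (6 + 1)² = 7² = 49)
-9 + u(-7)*((3 + 6)*4) = -9 + 49*((3 + 6)*4) = -9 + 49*(9*4) = -9 + 49*36 = -9 + 1764 = 1755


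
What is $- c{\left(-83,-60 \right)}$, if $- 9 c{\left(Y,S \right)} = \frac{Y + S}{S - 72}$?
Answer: $\frac{13}{108} \approx 0.12037$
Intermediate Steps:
$c{\left(Y,S \right)} = - \frac{S + Y}{9 \left(-72 + S\right)}$ ($c{\left(Y,S \right)} = - \frac{\left(Y + S\right) \frac{1}{S - 72}}{9} = - \frac{\left(S + Y\right) \frac{1}{-72 + S}}{9} = - \frac{\frac{1}{-72 + S} \left(S + Y\right)}{9} = - \frac{S + Y}{9 \left(-72 + S\right)}$)
$- c{\left(-83,-60 \right)} = - \frac{\left(-1\right) \left(-60\right) - -83}{9 \left(-72 - 60\right)} = - \frac{60 + 83}{9 \left(-132\right)} = - \frac{\left(-1\right) 143}{9 \cdot 132} = \left(-1\right) \left(- \frac{13}{108}\right) = \frac{13}{108}$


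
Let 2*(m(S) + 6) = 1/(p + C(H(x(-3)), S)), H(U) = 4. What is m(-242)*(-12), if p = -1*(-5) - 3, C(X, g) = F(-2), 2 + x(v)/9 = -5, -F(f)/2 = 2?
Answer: 75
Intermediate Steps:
F(f) = -4 (F(f) = -2*2 = -4)
x(v) = -63 (x(v) = -18 + 9*(-5) = -18 - 45 = -63)
C(X, g) = -4
p = 2 (p = 5 - 3 = 2)
m(S) = -25/4 (m(S) = -6 + 1/(2*(2 - 4)) = -6 + (1/2)/(-2) = -6 + (1/2)*(-1/2) = -6 - 1/4 = -25/4)
m(-242)*(-12) = -25/4*(-12) = 75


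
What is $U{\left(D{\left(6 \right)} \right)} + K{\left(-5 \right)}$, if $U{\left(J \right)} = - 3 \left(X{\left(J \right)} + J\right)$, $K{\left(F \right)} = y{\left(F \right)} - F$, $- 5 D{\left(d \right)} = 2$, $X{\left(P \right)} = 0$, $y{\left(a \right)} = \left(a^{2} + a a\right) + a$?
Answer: $\frac{256}{5} \approx 51.2$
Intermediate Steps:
$y{\left(a \right)} = a + 2 a^{2}$ ($y{\left(a \right)} = \left(a^{2} + a^{2}\right) + a = 2 a^{2} + a = a + 2 a^{2}$)
$D{\left(d \right)} = - \frac{2}{5}$ ($D{\left(d \right)} = \left(- \frac{1}{5}\right) 2 = - \frac{2}{5}$)
$K{\left(F \right)} = - F + F \left(1 + 2 F\right)$ ($K{\left(F \right)} = F \left(1 + 2 F\right) - F = - F + F \left(1 + 2 F\right)$)
$U{\left(J \right)} = - 3 J$ ($U{\left(J \right)} = - 3 \left(0 + J\right) = - 3 J$)
$U{\left(D{\left(6 \right)} \right)} + K{\left(-5 \right)} = \left(-3\right) \left(- \frac{2}{5}\right) + 2 \left(-5\right)^{2} = \frac{6}{5} + 2 \cdot 25 = \frac{6}{5} + 50 = \frac{256}{5}$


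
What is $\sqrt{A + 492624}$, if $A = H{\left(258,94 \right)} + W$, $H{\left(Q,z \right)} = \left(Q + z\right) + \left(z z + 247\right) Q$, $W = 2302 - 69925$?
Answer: $\sqrt{2768767} \approx 1664.0$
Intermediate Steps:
$W = -67623$ ($W = 2302 - 69925 = -67623$)
$H{\left(Q,z \right)} = Q + z + Q \left(247 + z^{2}\right)$ ($H{\left(Q,z \right)} = \left(Q + z\right) + \left(z^{2} + 247\right) Q = \left(Q + z\right) + \left(247 + z^{2}\right) Q = \left(Q + z\right) + Q \left(247 + z^{2}\right) = Q + z + Q \left(247 + z^{2}\right)$)
$A = 2276143$ ($A = \left(94 + 248 \cdot 258 + 258 \cdot 94^{2}\right) - 67623 = \left(94 + 63984 + 258 \cdot 8836\right) - 67623 = \left(94 + 63984 + 2279688\right) - 67623 = 2343766 - 67623 = 2276143$)
$\sqrt{A + 492624} = \sqrt{2276143 + 492624} = \sqrt{2768767}$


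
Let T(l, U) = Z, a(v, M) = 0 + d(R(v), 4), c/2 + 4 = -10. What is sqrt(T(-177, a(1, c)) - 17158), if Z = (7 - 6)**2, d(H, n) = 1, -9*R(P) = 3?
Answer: I*sqrt(17157) ≈ 130.98*I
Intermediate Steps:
R(P) = -1/3 (R(P) = -1/9*3 = -1/3)
c = -28 (c = -8 + 2*(-10) = -8 - 20 = -28)
Z = 1 (Z = 1**2 = 1)
a(v, M) = 1 (a(v, M) = 0 + 1 = 1)
T(l, U) = 1
sqrt(T(-177, a(1, c)) - 17158) = sqrt(1 - 17158) = sqrt(-17157) = I*sqrt(17157)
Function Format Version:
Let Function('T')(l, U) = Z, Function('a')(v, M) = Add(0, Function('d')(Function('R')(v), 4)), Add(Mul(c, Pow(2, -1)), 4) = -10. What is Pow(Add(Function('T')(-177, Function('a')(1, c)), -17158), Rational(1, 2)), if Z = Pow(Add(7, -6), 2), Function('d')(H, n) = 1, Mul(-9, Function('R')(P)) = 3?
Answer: Mul(I, Pow(17157, Rational(1, 2))) ≈ Mul(130.98, I)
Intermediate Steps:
Function('R')(P) = Rational(-1, 3) (Function('R')(P) = Mul(Rational(-1, 9), 3) = Rational(-1, 3))
c = -28 (c = Add(-8, Mul(2, -10)) = Add(-8, -20) = -28)
Z = 1 (Z = Pow(1, 2) = 1)
Function('a')(v, M) = 1 (Function('a')(v, M) = Add(0, 1) = 1)
Function('T')(l, U) = 1
Pow(Add(Function('T')(-177, Function('a')(1, c)), -17158), Rational(1, 2)) = Pow(Add(1, -17158), Rational(1, 2)) = Pow(-17157, Rational(1, 2)) = Mul(I, Pow(17157, Rational(1, 2)))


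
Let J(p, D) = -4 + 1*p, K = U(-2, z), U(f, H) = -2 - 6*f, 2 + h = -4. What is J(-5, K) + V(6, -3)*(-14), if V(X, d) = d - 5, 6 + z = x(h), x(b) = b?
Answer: 103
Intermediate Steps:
h = -6 (h = -2 - 4 = -6)
z = -12 (z = -6 - 6 = -12)
V(X, d) = -5 + d
U(f, H) = -2 - 6*f
K = 10 (K = -2 - 6*(-2) = -2 + 12 = 10)
J(p, D) = -4 + p
J(-5, K) + V(6, -3)*(-14) = (-4 - 5) + (-5 - 3)*(-14) = -9 - 8*(-14) = -9 + 112 = 103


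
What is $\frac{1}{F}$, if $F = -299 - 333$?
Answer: $- \frac{1}{632} \approx -0.0015823$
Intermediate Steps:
$F = -632$
$\frac{1}{F} = \frac{1}{-632} = - \frac{1}{632}$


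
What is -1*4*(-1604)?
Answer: 6416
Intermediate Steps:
-1*4*(-1604) = -4*(-1604) = 6416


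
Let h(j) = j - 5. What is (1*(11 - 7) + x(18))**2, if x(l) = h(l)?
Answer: 289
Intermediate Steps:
h(j) = -5 + j
x(l) = -5 + l
(1*(11 - 7) + x(18))**2 = (1*(11 - 7) + (-5 + 18))**2 = (1*4 + 13)**2 = (4 + 13)**2 = 17**2 = 289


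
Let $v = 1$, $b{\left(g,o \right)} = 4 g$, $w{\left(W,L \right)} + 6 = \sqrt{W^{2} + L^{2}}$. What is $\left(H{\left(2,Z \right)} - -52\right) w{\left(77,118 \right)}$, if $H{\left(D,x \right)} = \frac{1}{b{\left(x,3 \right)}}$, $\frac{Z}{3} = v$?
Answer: $- \frac{625}{2} + \frac{625 \sqrt{19853}}{12} \approx 7026.1$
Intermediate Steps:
$w{\left(W,L \right)} = -6 + \sqrt{L^{2} + W^{2}}$ ($w{\left(W,L \right)} = -6 + \sqrt{W^{2} + L^{2}} = -6 + \sqrt{L^{2} + W^{2}}$)
$Z = 3$ ($Z = 3 \cdot 1 = 3$)
$H{\left(D,x \right)} = \frac{1}{4 x}$
$\left(H{\left(2,Z \right)} - -52\right) w{\left(77,118 \right)} = \left(\frac{1}{4 \cdot 3} - -52\right) \left(-6 + \sqrt{118^{2} + 77^{2}}\right) = \left(\frac{1}{4} \cdot \frac{1}{3} + 52\right) \left(-6 + \sqrt{13924 + 5929}\right) = \left(\frac{1}{12} + 52\right) \left(-6 + \sqrt{19853}\right) = \frac{625 \left(-6 + \sqrt{19853}\right)}{12} = - \frac{625}{2} + \frac{625 \sqrt{19853}}{12}$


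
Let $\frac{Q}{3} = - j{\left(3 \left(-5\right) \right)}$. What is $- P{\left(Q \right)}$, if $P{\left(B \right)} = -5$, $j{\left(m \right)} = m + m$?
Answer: $5$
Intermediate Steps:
$j{\left(m \right)} = 2 m$
$Q = 90$ ($Q = 3 \left(- 2 \cdot 3 \left(-5\right)\right) = 3 \left(- 2 \left(-15\right)\right) = 3 \left(\left(-1\right) \left(-30\right)\right) = 3 \cdot 30 = 90$)
$- P{\left(Q \right)} = \left(-1\right) \left(-5\right) = 5$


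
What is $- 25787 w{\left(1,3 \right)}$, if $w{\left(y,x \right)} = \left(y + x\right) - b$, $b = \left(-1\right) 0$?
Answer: $-103148$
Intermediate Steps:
$b = 0$
$w{\left(y,x \right)} = x + y$ ($w{\left(y,x \right)} = \left(y + x\right) - 0 = \left(x + y\right) + 0 = x + y$)
$- 25787 w{\left(1,3 \right)} = - 25787 \left(3 + 1\right) = \left(-25787\right) 4 = -103148$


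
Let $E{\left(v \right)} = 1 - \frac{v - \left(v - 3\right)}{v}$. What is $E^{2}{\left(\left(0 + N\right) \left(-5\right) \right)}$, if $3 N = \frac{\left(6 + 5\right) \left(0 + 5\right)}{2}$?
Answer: $\frac{85849}{75625} \approx 1.1352$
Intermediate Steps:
$N = \frac{55}{6}$ ($N = \frac{\left(6 + 5\right) \left(0 + 5\right) \frac{1}{2}}{3} = \frac{11 \cdot 5 \cdot \frac{1}{2}}{3} = \frac{55 \cdot \frac{1}{2}}{3} = \frac{1}{3} \cdot \frac{55}{2} = \frac{55}{6} \approx 9.1667$)
$E{\left(v \right)} = 1 - \frac{3}{v}$ ($E{\left(v \right)} = 1 - \frac{v - \left(-3 + v\right)}{v} = 1 - \frac{3}{v}$)
$E^{2}{\left(\left(0 + N\right) \left(-5\right) \right)} = \left(\frac{-3 + \left(0 + \frac{55}{6}\right) \left(-5\right)}{\left(0 + \frac{55}{6}\right) \left(-5\right)}\right)^{2} = \left(\frac{-3 + \frac{55}{6} \left(-5\right)}{\frac{55}{6} \left(-5\right)}\right)^{2} = \left(\frac{-3 - \frac{275}{6}}{- \frac{275}{6}}\right)^{2} = \left(\left(- \frac{6}{275}\right) \left(- \frac{293}{6}\right)\right)^{2} = \left(\frac{293}{275}\right)^{2} = \frac{85849}{75625}$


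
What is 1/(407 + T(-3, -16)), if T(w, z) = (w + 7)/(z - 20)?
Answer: 9/3662 ≈ 0.0024577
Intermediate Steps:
T(w, z) = (7 + w)/(-20 + z)
1/(407 + T(-3, -16)) = 1/(407 + (7 - 3)/(-20 - 16)) = 1/(407 + 4/(-36)) = 1/(407 - 1/36*4) = 1/(407 - ⅑) = 1/(3662/9) = 9/3662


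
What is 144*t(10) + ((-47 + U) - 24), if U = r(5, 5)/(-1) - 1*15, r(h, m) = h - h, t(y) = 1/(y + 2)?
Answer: -74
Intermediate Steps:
t(y) = 1/(2 + y)
r(h, m) = 0
U = -15 (U = 0/(-1) - 1*15 = 0*(-1) - 15 = 0 - 15 = -15)
144*t(10) + ((-47 + U) - 24) = 144/(2 + 10) + ((-47 - 15) - 24) = 144/12 + (-62 - 24) = 144*(1/12) - 86 = 12 - 86 = -74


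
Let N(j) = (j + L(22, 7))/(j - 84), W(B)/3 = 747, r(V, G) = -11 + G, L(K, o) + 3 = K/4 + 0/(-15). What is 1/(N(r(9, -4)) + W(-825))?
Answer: 198/443743 ≈ 0.00044620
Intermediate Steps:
L(K, o) = -3 + K/4 (L(K, o) = -3 + (K/4 + 0/(-15)) = -3 + (K*(¼) + 0*(-1/15)) = -3 + (K/4 + 0) = -3 + K/4)
W(B) = 2241 (W(B) = 3*747 = 2241)
N(j) = (5/2 + j)/(-84 + j) (N(j) = (j + (-3 + (¼)*22))/(j - 84) = (j + (-3 + 11/2))/(-84 + j) = (j + 5/2)/(-84 + j) = (5/2 + j)/(-84 + j))
1/(N(r(9, -4)) + W(-825)) = 1/((5/2 + (-11 - 4))/(-84 + (-11 - 4)) + 2241) = 1/((5/2 - 15)/(-84 - 15) + 2241) = 1/(-25/2/(-99) + 2241) = 1/(-1/99*(-25/2) + 2241) = 1/(25/198 + 2241) = 1/(443743/198) = 198/443743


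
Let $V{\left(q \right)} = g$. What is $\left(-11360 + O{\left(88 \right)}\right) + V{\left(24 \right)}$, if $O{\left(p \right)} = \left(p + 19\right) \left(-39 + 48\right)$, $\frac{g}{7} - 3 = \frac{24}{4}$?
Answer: $-10334$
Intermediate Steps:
$g = 63$ ($g = 21 + 7 \cdot \frac{24}{4} = 21 + 7 \cdot 24 \cdot \frac{1}{4} = 21 + 7 \cdot 6 = 21 + 42 = 63$)
$O{\left(p \right)} = 171 + 9 p$ ($O{\left(p \right)} = \left(19 + p\right) 9 = 171 + 9 p$)
$V{\left(q \right)} = 63$
$\left(-11360 + O{\left(88 \right)}\right) + V{\left(24 \right)} = \left(-11360 + \left(171 + 9 \cdot 88\right)\right) + 63 = \left(-11360 + \left(171 + 792\right)\right) + 63 = \left(-11360 + 963\right) + 63 = -10397 + 63 = -10334$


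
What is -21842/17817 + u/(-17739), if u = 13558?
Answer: -209672708/105351921 ≈ -1.9902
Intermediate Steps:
-21842/17817 + u/(-17739) = -21842/17817 + 13558/(-17739) = -21842*1/17817 + 13558*(-1/17739) = -21842/17817 - 13558/17739 = -209672708/105351921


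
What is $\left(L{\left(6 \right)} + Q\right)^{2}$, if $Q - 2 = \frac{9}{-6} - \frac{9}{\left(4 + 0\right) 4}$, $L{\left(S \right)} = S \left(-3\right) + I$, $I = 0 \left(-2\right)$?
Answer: $\frac{83521}{256} \approx 326.25$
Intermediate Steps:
$I = 0$
$L{\left(S \right)} = - 3 S$ ($L{\left(S \right)} = S \left(-3\right) + 0 = - 3 S + 0 = - 3 S$)
$Q = - \frac{1}{16}$ ($Q = 2 - \left(\frac{3}{2} + 9 \frac{1}{4 \left(4 + 0\right)}\right) = 2 - \left(\frac{3}{2} + \frac{9}{4 \cdot 4}\right) = 2 - \left(\frac{3}{2} + \frac{9}{16}\right) = 2 - \frac{33}{16} = - \frac{1}{16} \approx -0.0625$)
$\left(L{\left(6 \right)} + Q\right)^{2} = \left(\left(-3\right) 6 - \frac{1}{16}\right)^{2} = \left(-18 - \frac{1}{16}\right)^{2} = \left(- \frac{289}{16}\right)^{2} = \frac{83521}{256}$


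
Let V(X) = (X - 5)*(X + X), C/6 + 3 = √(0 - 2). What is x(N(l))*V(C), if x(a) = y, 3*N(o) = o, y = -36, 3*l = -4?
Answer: -24624 + 17712*I*√2 ≈ -24624.0 + 25049.0*I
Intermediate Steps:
l = -4/3 (l = (⅓)*(-4) = -4/3 ≈ -1.3333)
C = -18 + 6*I*√2 (C = -18 + 6*√(0 - 2) = -18 + 6*√(-2) = -18 + 6*(I*√2) = -18 + 6*I*√2 ≈ -18.0 + 8.4853*I)
N(o) = o/3
V(X) = 2*X*(-5 + X) (V(X) = (-5 + X)*(2*X) = 2*X*(-5 + X))
x(a) = -36
x(N(l))*V(C) = -72*(-18 + 6*I*√2)*(-5 + (-18 + 6*I*√2)) = -72*(-18 + 6*I*√2)*(-23 + 6*I*√2) = -72*(-23 + 6*I*√2)*(-18 + 6*I*√2)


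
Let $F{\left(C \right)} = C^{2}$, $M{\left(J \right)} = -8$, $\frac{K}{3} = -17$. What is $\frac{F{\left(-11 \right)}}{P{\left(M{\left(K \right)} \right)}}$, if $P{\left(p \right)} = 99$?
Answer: $\frac{11}{9} \approx 1.2222$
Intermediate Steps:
$K = -51$ ($K = 3 \left(-17\right) = -51$)
$\frac{F{\left(-11 \right)}}{P{\left(M{\left(K \right)} \right)}} = \frac{\left(-11\right)^{2}}{99} = 121 \cdot \frac{1}{99} = \frac{11}{9}$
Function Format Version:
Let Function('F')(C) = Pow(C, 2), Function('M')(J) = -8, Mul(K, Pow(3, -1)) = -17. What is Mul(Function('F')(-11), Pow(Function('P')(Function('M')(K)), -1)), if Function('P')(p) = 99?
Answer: Rational(11, 9) ≈ 1.2222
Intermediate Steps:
K = -51 (K = Mul(3, -17) = -51)
Mul(Function('F')(-11), Pow(Function('P')(Function('M')(K)), -1)) = Mul(Pow(-11, 2), Pow(99, -1)) = Mul(121, Rational(1, 99)) = Rational(11, 9)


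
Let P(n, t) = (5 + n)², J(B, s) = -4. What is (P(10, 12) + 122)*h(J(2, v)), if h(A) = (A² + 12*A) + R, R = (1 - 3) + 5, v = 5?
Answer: -10063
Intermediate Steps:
R = 3 (R = -2 + 5 = 3)
h(A) = 3 + A² + 12*A (h(A) = (A² + 12*A) + 3 = 3 + A² + 12*A)
(P(10, 12) + 122)*h(J(2, v)) = ((5 + 10)² + 122)*(3 + (-4)² + 12*(-4)) = (15² + 122)*(3 + 16 - 48) = (225 + 122)*(-29) = 347*(-29) = -10063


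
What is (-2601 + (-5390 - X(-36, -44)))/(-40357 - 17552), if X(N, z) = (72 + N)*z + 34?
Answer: 2147/19303 ≈ 0.11123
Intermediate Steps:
X(N, z) = 34 + z*(72 + N) (X(N, z) = z*(72 + N) + 34 = 34 + z*(72 + N))
(-2601 + (-5390 - X(-36, -44)))/(-40357 - 17552) = (-2601 + (-5390 - (34 + 72*(-44) - 36*(-44))))/(-40357 - 17552) = (-2601 + (-5390 - (34 - 3168 + 1584)))/(-57909) = (-2601 + (-5390 - 1*(-1550)))*(-1/57909) = (-2601 + (-5390 + 1550))*(-1/57909) = (-2601 - 3840)*(-1/57909) = -6441*(-1/57909) = 2147/19303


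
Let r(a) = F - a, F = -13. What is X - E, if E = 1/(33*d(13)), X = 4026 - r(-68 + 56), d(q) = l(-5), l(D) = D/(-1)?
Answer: 664454/165 ≈ 4027.0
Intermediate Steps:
l(D) = -D (l(D) = D*(-1) = -D)
d(q) = 5 (d(q) = -1*(-5) = 5)
r(a) = -13 - a
X = 4027 (X = 4026 - (-13 - (-68 + 56)) = 4026 - (-13 - 1*(-12)) = 4026 - (-13 + 12) = 4026 - 1*(-1) = 4026 + 1 = 4027)
E = 1/165 (E = 1/(33*5) = 1/165 ≈ 0.0060606)
X - E = 4027 - 1*1/165 = 4027 - 1/165 = 664454/165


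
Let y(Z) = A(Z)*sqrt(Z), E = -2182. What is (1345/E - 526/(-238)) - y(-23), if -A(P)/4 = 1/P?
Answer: 413811/259658 - 4*I*sqrt(23)/23 ≈ 1.5937 - 0.83406*I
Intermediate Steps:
A(P) = -4/P
y(Z) = -4/sqrt(Z) (y(Z) = (-4/Z)*sqrt(Z) = -4/sqrt(Z))
(1345/E - 526/(-238)) - y(-23) = (1345/(-2182) - 526/(-238)) - (-4)/sqrt(-23) = (1345*(-1/2182) - 526*(-1/238)) - (-4)*(-I*sqrt(23)/23) = (-1345/2182 + 263/119) - 4*I*sqrt(23)/23 = 413811/259658 - 4*I*sqrt(23)/23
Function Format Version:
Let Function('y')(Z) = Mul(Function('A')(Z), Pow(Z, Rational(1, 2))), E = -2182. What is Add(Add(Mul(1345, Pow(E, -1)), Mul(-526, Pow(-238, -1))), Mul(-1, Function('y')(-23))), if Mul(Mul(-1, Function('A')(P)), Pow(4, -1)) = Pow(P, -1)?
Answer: Add(Rational(413811, 259658), Mul(Rational(-4, 23), I, Pow(23, Rational(1, 2)))) ≈ Add(1.5937, Mul(-0.83406, I))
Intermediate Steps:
Function('A')(P) = Mul(-4, Pow(P, -1))
Function('y')(Z) = Mul(-4, Pow(Z, Rational(-1, 2))) (Function('y')(Z) = Mul(Mul(-4, Pow(Z, -1)), Pow(Z, Rational(1, 2))) = Mul(-4, Pow(Z, Rational(-1, 2))))
Add(Add(Mul(1345, Pow(E, -1)), Mul(-526, Pow(-238, -1))), Mul(-1, Function('y')(-23))) = Add(Add(Mul(1345, Pow(-2182, -1)), Mul(-526, Pow(-238, -1))), Mul(-1, Mul(-4, Pow(-23, Rational(-1, 2))))) = Add(Add(Mul(1345, Rational(-1, 2182)), Mul(-526, Rational(-1, 238))), Mul(-1, Mul(-4, Mul(Rational(-1, 23), I, Pow(23, Rational(1, 2)))))) = Add(Add(Rational(-1345, 2182), Rational(263, 119)), Mul(-1, Mul(Rational(4, 23), I, Pow(23, Rational(1, 2))))) = Add(Rational(413811, 259658), Mul(Rational(-4, 23), I, Pow(23, Rational(1, 2))))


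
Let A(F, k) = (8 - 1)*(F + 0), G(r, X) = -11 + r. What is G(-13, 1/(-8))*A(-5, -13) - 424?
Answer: 416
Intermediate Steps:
A(F, k) = 7*F
G(-13, 1/(-8))*A(-5, -13) - 424 = (-11 - 13)*(7*(-5)) - 424 = -24*(-35) - 424 = 840 - 424 = 416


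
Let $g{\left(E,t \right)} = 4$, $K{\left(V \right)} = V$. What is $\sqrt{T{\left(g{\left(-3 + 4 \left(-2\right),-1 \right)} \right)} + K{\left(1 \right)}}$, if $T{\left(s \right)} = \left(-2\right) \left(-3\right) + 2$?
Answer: $3$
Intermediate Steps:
$T{\left(s \right)} = 8$ ($T{\left(s \right)} = 6 + 2 = 8$)
$\sqrt{T{\left(g{\left(-3 + 4 \left(-2\right),-1 \right)} \right)} + K{\left(1 \right)}} = \sqrt{8 + 1} = \sqrt{9} = 3$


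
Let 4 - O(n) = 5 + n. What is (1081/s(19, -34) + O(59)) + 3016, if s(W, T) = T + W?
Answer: 43259/15 ≈ 2883.9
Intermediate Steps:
O(n) = -1 - n (O(n) = 4 - (5 + n) = 4 + (-5 - n) = -1 - n)
(1081/s(19, -34) + O(59)) + 3016 = (1081/(-34 + 19) + (-1 - 1*59)) + 3016 = (1081/(-15) + (-1 - 59)) + 3016 = (1081*(-1/15) - 60) + 3016 = (-1081/15 - 60) + 3016 = -1981/15 + 3016 = 43259/15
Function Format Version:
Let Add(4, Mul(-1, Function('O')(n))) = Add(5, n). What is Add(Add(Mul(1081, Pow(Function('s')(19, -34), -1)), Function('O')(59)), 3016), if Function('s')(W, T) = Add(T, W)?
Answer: Rational(43259, 15) ≈ 2883.9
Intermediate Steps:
Function('O')(n) = Add(-1, Mul(-1, n)) (Function('O')(n) = Add(4, Mul(-1, Add(5, n))) = Add(4, Add(-5, Mul(-1, n))) = Add(-1, Mul(-1, n)))
Add(Add(Mul(1081, Pow(Function('s')(19, -34), -1)), Function('O')(59)), 3016) = Add(Add(Mul(1081, Pow(Add(-34, 19), -1)), Add(-1, Mul(-1, 59))), 3016) = Add(Add(Mul(1081, Pow(-15, -1)), Add(-1, -59)), 3016) = Add(Add(Mul(1081, Rational(-1, 15)), -60), 3016) = Add(Add(Rational(-1081, 15), -60), 3016) = Add(Rational(-1981, 15), 3016) = Rational(43259, 15)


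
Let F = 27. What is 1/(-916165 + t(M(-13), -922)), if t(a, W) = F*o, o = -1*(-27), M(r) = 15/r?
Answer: -1/915436 ≈ -1.0924e-6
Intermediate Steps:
o = 27
t(a, W) = 729 (t(a, W) = 27*27 = 729)
1/(-916165 + t(M(-13), -922)) = 1/(-916165 + 729) = 1/(-915436) = -1/915436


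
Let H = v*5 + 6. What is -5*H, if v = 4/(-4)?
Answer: -5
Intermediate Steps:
v = -1 (v = 4*(-1/4) = -1)
H = 1 (H = -1*5 + 6 = -5 + 6 = 1)
-5*H = -5*1 = -5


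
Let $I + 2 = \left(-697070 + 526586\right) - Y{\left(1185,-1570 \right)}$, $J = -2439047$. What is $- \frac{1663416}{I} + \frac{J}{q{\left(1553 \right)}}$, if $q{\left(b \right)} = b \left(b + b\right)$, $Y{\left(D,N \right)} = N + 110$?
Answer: $\frac{1268570166811}{135886142678} \approx 9.3355$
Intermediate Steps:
$Y{\left(D,N \right)} = 110 + N$
$q{\left(b \right)} = 2 b^{2}$ ($q{\left(b \right)} = b 2 b = 2 b^{2}$)
$I = -169026$ ($I = -2 + \left(\left(-697070 + 526586\right) - \left(110 - 1570\right)\right) = -2 - 169024 = -169026$)
$- \frac{1663416}{I} + \frac{J}{q{\left(1553 \right)}} = - \frac{1663416}{-169026} - \frac{2439047}{2 \cdot 1553^{2}} = \left(-1663416\right) \left(- \frac{1}{169026}\right) - \frac{2439047}{2 \cdot 2411809} = \frac{277236}{28171} - \frac{2439047}{4823618} = \frac{1268570166811}{135886142678}$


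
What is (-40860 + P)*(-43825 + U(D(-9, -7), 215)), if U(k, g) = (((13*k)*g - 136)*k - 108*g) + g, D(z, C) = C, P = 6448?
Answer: -2445901724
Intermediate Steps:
U(k, g) = -107*g + k*(-136 + 13*g*k) (U(k, g) = ((13*g*k - 136)*k - 108*g) + g = ((-136 + 13*g*k)*k - 108*g) + g = (k*(-136 + 13*g*k) - 108*g) + g = (-108*g + k*(-136 + 13*g*k)) + g = -107*g + k*(-136 + 13*g*k))
(-40860 + P)*(-43825 + U(D(-9, -7), 215)) = (-40860 + 6448)*(-43825 + (-136*(-7) - 107*215 + 13*215*(-7)²)) = -34412*(-43825 + (952 - 23005 + 13*215*49)) = -34412*(-43825 + (952 - 23005 + 136955)) = -34412*(-43825 + 114902) = -34412*71077 = -2445901724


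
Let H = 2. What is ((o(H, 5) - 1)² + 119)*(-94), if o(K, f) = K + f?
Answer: -14570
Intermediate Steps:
((o(H, 5) - 1)² + 119)*(-94) = (((2 + 5) - 1)² + 119)*(-94) = ((7 - 1)² + 119)*(-94) = (6² + 119)*(-94) = (36 + 119)*(-94) = 155*(-94) = -14570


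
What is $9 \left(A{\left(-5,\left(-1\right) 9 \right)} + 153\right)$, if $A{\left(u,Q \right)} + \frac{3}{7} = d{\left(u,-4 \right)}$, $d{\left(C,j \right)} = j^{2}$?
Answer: $\frac{10620}{7} \approx 1517.1$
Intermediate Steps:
$A{\left(u,Q \right)} = \frac{109}{7}$ ($A{\left(u,Q \right)} = - \frac{3}{7} + \left(-4\right)^{2} = - \frac{3}{7} + 16 = \frac{109}{7}$)
$9 \left(A{\left(-5,\left(-1\right) 9 \right)} + 153\right) = 9 \left(\frac{109}{7} + 153\right) = 9 \cdot \frac{1180}{7} = \frac{10620}{7}$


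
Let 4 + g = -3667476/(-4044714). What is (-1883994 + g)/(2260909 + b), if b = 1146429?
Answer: -635019118258/1148475642611 ≈ -0.55292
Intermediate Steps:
g = -2085230/674119 (g = -4 - 3667476/(-4044714) = -4 - 3667476*(-1/4044714) = -4 + 611246/674119 = -2085230/674119 ≈ -3.0933)
(-1883994 + g)/(2260909 + b) = (-1883994 - 2085230/674119)/(2260909 + 1146429) = -1270038236516/674119/3407338 = -1270038236516/674119*1/3407338 = -635019118258/1148475642611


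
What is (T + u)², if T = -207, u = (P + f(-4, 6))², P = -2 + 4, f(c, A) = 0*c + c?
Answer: 41209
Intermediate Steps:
f(c, A) = c (f(c, A) = 0 + c = c)
P = 2
u = 4 (u = (2 - 4)² = (-2)² = 4)
(T + u)² = (-207 + 4)² = (-203)² = 41209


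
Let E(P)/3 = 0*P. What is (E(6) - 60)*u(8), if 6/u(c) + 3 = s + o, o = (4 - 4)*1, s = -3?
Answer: 60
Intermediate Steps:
E(P) = 0 (E(P) = 3*(0*P) = 3*0 = 0)
o = 0 (o = 0*1 = 0)
u(c) = -1 (u(c) = 6/(-3 + (-3 + 0)) = 6/(-3 - 3) = 6/(-6) = 6*(-1/6) = -1)
(E(6) - 60)*u(8) = (0 - 60)*(-1) = -60*(-1) = 60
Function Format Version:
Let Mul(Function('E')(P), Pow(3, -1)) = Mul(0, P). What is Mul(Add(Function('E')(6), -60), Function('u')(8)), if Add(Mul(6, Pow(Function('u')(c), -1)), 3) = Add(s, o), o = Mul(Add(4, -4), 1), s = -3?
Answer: 60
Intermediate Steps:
Function('E')(P) = 0 (Function('E')(P) = Mul(3, Mul(0, P)) = Mul(3, 0) = 0)
o = 0 (o = Mul(0, 1) = 0)
Function('u')(c) = -1 (Function('u')(c) = Mul(6, Pow(Add(-3, Add(-3, 0)), -1)) = Mul(6, Pow(Add(-3, -3), -1)) = Mul(6, Pow(-6, -1)) = Mul(6, Rational(-1, 6)) = -1)
Mul(Add(Function('E')(6), -60), Function('u')(8)) = Mul(Add(0, -60), -1) = Mul(-60, -1) = 60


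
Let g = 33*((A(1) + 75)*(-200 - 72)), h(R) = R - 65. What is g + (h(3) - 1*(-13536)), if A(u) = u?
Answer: -668702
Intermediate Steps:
h(R) = -65 + R
g = -682176 (g = 33*((1 + 75)*(-200 - 72)) = 33*(76*(-272)) = 33*(-20672) = -682176)
g + (h(3) - 1*(-13536)) = -682176 + ((-65 + 3) - 1*(-13536)) = -682176 + (-62 + 13536) = -682176 + 13474 = -668702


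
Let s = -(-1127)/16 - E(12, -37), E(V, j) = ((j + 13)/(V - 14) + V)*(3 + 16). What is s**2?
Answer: 38056561/256 ≈ 1.4866e+5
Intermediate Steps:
E(V, j) = 19*V + 19*(13 + j)/(-14 + V) (E(V, j) = ((13 + j)/(-14 + V) + V)*19 = (V + (13 + j)/(-14 + V))*19 = 19*V + 19*(13 + j)/(-14 + V))
s = -6169/16 (s = -(-1127)/16 - 19*(13 - 37 + 12**2 - 14*12)/(-14 + 12) = -(-1127)/16 - 19*(13 - 37 + 144 - 168)/(-2) = -49*(-23/16) - 19*(-1)*(-48)/2 = 1127/16 - 1*456 = 1127/16 - 456 = -6169/16 ≈ -385.56)
s**2 = (-6169/16)**2 = 38056561/256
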